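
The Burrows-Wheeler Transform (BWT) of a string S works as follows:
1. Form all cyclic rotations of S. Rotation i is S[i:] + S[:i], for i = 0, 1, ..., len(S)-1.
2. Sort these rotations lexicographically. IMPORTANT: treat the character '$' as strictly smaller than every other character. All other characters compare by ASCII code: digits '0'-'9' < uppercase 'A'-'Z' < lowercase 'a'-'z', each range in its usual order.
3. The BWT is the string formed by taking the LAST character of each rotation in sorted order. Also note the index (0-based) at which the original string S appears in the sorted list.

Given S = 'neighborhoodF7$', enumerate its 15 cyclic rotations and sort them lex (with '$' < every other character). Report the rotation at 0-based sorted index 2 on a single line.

All 15 rotations (rotation i = S[i:]+S[:i]):
  rot[0] = neighborhoodF7$
  rot[1] = eighborhoodF7$n
  rot[2] = ighborhoodF7$ne
  rot[3] = ghborhoodF7$nei
  rot[4] = hborhoodF7$neig
  rot[5] = borhoodF7$neigh
  rot[6] = orhoodF7$neighb
  rot[7] = rhoodF7$neighbo
  rot[8] = hoodF7$neighbor
  rot[9] = oodF7$neighborh
  rot[10] = odF7$neighborho
  rot[11] = dF7$neighborhoo
  rot[12] = F7$neighborhood
  rot[13] = 7$neighborhoodF
  rot[14] = $neighborhoodF7
Sorted (with $ < everything):
  sorted[0] = $neighborhoodF7
  sorted[1] = 7$neighborhoodF
  sorted[2] = F7$neighborhood
  sorted[3] = borhoodF7$neigh
  sorted[4] = dF7$neighborhoo
  sorted[5] = eighborhoodF7$n
  sorted[6] = ghborhoodF7$nei
  sorted[7] = hborhoodF7$neig
  sorted[8] = hoodF7$neighbor
  sorted[9] = ighborhoodF7$ne
  sorted[10] = neighborhoodF7$
  sorted[11] = odF7$neighborho
  sorted[12] = oodF7$neighborh
  sorted[13] = orhoodF7$neighb
  sorted[14] = rhoodF7$neighbo
sorted[2] = F7$neighborhood

Answer: F7$neighborhood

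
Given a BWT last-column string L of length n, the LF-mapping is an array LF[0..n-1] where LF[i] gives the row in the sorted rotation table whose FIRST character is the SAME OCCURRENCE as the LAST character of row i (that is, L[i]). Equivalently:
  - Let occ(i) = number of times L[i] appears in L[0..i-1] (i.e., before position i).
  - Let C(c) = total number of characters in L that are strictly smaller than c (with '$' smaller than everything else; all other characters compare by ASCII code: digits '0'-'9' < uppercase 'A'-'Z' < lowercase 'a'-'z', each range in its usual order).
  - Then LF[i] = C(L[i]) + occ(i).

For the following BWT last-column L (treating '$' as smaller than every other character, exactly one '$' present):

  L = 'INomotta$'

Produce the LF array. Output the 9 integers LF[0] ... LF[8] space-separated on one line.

Answer: 1 2 5 4 6 7 8 3 0

Derivation:
Char counts: '$':1, 'I':1, 'N':1, 'a':1, 'm':1, 'o':2, 't':2
C (first-col start): C('$')=0, C('I')=1, C('N')=2, C('a')=3, C('m')=4, C('o')=5, C('t')=7
L[0]='I': occ=0, LF[0]=C('I')+0=1+0=1
L[1]='N': occ=0, LF[1]=C('N')+0=2+0=2
L[2]='o': occ=0, LF[2]=C('o')+0=5+0=5
L[3]='m': occ=0, LF[3]=C('m')+0=4+0=4
L[4]='o': occ=1, LF[4]=C('o')+1=5+1=6
L[5]='t': occ=0, LF[5]=C('t')+0=7+0=7
L[6]='t': occ=1, LF[6]=C('t')+1=7+1=8
L[7]='a': occ=0, LF[7]=C('a')+0=3+0=3
L[8]='$': occ=0, LF[8]=C('$')+0=0+0=0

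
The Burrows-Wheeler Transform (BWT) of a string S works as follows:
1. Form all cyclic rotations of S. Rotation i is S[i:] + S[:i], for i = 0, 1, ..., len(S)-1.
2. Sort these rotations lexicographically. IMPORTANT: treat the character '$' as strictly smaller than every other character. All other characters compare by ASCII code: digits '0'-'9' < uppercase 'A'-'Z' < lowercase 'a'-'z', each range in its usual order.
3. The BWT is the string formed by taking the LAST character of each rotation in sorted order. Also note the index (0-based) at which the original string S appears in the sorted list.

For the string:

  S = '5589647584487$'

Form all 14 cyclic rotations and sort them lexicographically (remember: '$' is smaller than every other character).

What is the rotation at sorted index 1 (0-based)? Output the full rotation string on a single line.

All 14 rotations (rotation i = S[i:]+S[:i]):
  rot[0] = 5589647584487$
  rot[1] = 589647584487$5
  rot[2] = 89647584487$55
  rot[3] = 9647584487$558
  rot[4] = 647584487$5589
  rot[5] = 47584487$55896
  rot[6] = 7584487$558964
  rot[7] = 584487$5589647
  rot[8] = 84487$55896475
  rot[9] = 4487$558964758
  rot[10] = 487$5589647584
  rot[11] = 87$55896475844
  rot[12] = 7$558964758448
  rot[13] = $5589647584487
Sorted (with $ < everything):
  sorted[0] = $5589647584487
  sorted[1] = 4487$558964758
  sorted[2] = 47584487$55896
  sorted[3] = 487$5589647584
  sorted[4] = 5589647584487$
  sorted[5] = 584487$5589647
  sorted[6] = 589647584487$5
  sorted[7] = 647584487$5589
  sorted[8] = 7$558964758448
  sorted[9] = 7584487$558964
  sorted[10] = 84487$55896475
  sorted[11] = 87$55896475844
  sorted[12] = 89647584487$55
  sorted[13] = 9647584487$558
sorted[1] = 4487$558964758

Answer: 4487$558964758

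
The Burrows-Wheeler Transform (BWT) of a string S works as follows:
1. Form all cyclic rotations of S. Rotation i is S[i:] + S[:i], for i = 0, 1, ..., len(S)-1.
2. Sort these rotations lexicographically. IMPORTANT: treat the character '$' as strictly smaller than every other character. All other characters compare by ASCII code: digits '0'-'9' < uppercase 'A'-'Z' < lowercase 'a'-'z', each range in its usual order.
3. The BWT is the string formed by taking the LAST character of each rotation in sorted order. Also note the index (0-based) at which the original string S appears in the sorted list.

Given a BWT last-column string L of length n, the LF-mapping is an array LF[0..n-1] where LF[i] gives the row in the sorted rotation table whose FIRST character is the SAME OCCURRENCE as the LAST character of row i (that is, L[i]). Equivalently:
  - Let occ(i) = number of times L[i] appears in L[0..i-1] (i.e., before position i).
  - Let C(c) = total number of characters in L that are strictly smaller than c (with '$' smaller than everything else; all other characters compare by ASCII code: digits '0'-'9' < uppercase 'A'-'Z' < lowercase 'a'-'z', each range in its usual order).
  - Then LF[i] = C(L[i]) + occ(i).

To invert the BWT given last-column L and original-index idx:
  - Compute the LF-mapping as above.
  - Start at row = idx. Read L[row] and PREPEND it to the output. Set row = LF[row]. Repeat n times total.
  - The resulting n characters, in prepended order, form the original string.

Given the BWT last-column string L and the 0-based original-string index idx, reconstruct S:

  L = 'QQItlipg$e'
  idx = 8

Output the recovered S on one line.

Answer: pigletQIQ$

Derivation:
LF mapping: 2 3 1 9 7 6 8 5 0 4
Walk LF starting at row 8, prepending L[row]:
  step 1: row=8, L[8]='$', prepend. Next row=LF[8]=0
  step 2: row=0, L[0]='Q', prepend. Next row=LF[0]=2
  step 3: row=2, L[2]='I', prepend. Next row=LF[2]=1
  step 4: row=1, L[1]='Q', prepend. Next row=LF[1]=3
  step 5: row=3, L[3]='t', prepend. Next row=LF[3]=9
  step 6: row=9, L[9]='e', prepend. Next row=LF[9]=4
  step 7: row=4, L[4]='l', prepend. Next row=LF[4]=7
  step 8: row=7, L[7]='g', prepend. Next row=LF[7]=5
  step 9: row=5, L[5]='i', prepend. Next row=LF[5]=6
  step 10: row=6, L[6]='p', prepend. Next row=LF[6]=8
Reversed output: pigletQIQ$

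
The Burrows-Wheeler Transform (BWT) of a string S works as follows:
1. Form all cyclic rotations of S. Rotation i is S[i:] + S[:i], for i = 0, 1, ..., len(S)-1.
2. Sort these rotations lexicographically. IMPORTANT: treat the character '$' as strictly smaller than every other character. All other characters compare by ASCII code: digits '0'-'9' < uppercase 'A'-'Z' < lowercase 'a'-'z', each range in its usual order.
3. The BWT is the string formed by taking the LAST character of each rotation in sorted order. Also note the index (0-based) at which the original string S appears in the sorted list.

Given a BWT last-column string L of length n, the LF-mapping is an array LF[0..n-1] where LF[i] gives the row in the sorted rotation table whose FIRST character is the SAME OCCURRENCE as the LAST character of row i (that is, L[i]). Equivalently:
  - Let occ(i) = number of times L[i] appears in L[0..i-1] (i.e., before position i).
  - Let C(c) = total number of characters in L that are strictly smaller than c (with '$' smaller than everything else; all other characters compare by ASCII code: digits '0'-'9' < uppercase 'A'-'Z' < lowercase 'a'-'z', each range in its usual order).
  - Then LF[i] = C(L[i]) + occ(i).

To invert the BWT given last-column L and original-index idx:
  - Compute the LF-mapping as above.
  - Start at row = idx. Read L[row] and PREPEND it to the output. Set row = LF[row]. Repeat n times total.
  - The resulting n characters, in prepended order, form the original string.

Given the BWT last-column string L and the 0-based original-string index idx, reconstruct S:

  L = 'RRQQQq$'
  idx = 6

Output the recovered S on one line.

Answer: qRQQQR$

Derivation:
LF mapping: 4 5 1 2 3 6 0
Walk LF starting at row 6, prepending L[row]:
  step 1: row=6, L[6]='$', prepend. Next row=LF[6]=0
  step 2: row=0, L[0]='R', prepend. Next row=LF[0]=4
  step 3: row=4, L[4]='Q', prepend. Next row=LF[4]=3
  step 4: row=3, L[3]='Q', prepend. Next row=LF[3]=2
  step 5: row=2, L[2]='Q', prepend. Next row=LF[2]=1
  step 6: row=1, L[1]='R', prepend. Next row=LF[1]=5
  step 7: row=5, L[5]='q', prepend. Next row=LF[5]=6
Reversed output: qRQQQR$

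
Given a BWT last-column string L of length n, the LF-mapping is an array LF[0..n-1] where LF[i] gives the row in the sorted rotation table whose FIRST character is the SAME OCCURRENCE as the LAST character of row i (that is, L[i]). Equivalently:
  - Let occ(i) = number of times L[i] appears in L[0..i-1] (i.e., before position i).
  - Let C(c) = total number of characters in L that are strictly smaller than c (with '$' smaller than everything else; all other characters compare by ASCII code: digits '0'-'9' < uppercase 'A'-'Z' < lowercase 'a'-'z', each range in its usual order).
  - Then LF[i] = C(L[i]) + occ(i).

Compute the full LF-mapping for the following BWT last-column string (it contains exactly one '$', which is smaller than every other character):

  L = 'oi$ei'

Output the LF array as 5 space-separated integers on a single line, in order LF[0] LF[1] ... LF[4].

Char counts: '$':1, 'e':1, 'i':2, 'o':1
C (first-col start): C('$')=0, C('e')=1, C('i')=2, C('o')=4
L[0]='o': occ=0, LF[0]=C('o')+0=4+0=4
L[1]='i': occ=0, LF[1]=C('i')+0=2+0=2
L[2]='$': occ=0, LF[2]=C('$')+0=0+0=0
L[3]='e': occ=0, LF[3]=C('e')+0=1+0=1
L[4]='i': occ=1, LF[4]=C('i')+1=2+1=3

Answer: 4 2 0 1 3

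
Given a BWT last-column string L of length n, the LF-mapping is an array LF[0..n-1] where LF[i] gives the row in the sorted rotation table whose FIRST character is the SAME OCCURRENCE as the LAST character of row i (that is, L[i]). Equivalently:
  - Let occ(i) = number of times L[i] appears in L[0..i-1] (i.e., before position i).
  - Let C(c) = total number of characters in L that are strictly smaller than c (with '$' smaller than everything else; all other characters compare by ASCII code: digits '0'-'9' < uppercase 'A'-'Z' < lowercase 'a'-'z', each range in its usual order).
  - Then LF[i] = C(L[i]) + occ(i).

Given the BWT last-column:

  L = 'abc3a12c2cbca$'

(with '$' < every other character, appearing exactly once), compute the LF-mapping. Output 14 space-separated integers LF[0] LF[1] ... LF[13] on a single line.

Answer: 5 8 10 4 6 1 2 11 3 12 9 13 7 0

Derivation:
Char counts: '$':1, '1':1, '2':2, '3':1, 'a':3, 'b':2, 'c':4
C (first-col start): C('$')=0, C('1')=1, C('2')=2, C('3')=4, C('a')=5, C('b')=8, C('c')=10
L[0]='a': occ=0, LF[0]=C('a')+0=5+0=5
L[1]='b': occ=0, LF[1]=C('b')+0=8+0=8
L[2]='c': occ=0, LF[2]=C('c')+0=10+0=10
L[3]='3': occ=0, LF[3]=C('3')+0=4+0=4
L[4]='a': occ=1, LF[4]=C('a')+1=5+1=6
L[5]='1': occ=0, LF[5]=C('1')+0=1+0=1
L[6]='2': occ=0, LF[6]=C('2')+0=2+0=2
L[7]='c': occ=1, LF[7]=C('c')+1=10+1=11
L[8]='2': occ=1, LF[8]=C('2')+1=2+1=3
L[9]='c': occ=2, LF[9]=C('c')+2=10+2=12
L[10]='b': occ=1, LF[10]=C('b')+1=8+1=9
L[11]='c': occ=3, LF[11]=C('c')+3=10+3=13
L[12]='a': occ=2, LF[12]=C('a')+2=5+2=7
L[13]='$': occ=0, LF[13]=C('$')+0=0+0=0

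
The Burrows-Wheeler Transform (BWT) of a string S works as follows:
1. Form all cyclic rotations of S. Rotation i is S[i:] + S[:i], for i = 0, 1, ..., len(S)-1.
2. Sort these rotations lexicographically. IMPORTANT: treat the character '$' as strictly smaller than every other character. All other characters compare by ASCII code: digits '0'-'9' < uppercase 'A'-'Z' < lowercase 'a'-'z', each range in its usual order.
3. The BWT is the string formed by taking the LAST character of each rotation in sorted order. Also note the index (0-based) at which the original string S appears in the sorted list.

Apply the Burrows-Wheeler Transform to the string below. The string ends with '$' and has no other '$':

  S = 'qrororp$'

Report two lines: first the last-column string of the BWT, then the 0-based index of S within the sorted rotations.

Answer: prrr$qoo
4

Derivation:
All 8 rotations (rotation i = S[i:]+S[:i]):
  rot[0] = qrororp$
  rot[1] = rororp$q
  rot[2] = ororp$qr
  rot[3] = rorp$qro
  rot[4] = orp$qror
  rot[5] = rp$qroro
  rot[6] = p$qroror
  rot[7] = $qrororp
Sorted (with $ < everything):
  sorted[0] = $qrororp  (last char: 'p')
  sorted[1] = ororp$qr  (last char: 'r')
  sorted[2] = orp$qror  (last char: 'r')
  sorted[3] = p$qroror  (last char: 'r')
  sorted[4] = qrororp$  (last char: '$')
  sorted[5] = rororp$q  (last char: 'q')
  sorted[6] = rorp$qro  (last char: 'o')
  sorted[7] = rp$qroro  (last char: 'o')
Last column: prrr$qoo
Original string S is at sorted index 4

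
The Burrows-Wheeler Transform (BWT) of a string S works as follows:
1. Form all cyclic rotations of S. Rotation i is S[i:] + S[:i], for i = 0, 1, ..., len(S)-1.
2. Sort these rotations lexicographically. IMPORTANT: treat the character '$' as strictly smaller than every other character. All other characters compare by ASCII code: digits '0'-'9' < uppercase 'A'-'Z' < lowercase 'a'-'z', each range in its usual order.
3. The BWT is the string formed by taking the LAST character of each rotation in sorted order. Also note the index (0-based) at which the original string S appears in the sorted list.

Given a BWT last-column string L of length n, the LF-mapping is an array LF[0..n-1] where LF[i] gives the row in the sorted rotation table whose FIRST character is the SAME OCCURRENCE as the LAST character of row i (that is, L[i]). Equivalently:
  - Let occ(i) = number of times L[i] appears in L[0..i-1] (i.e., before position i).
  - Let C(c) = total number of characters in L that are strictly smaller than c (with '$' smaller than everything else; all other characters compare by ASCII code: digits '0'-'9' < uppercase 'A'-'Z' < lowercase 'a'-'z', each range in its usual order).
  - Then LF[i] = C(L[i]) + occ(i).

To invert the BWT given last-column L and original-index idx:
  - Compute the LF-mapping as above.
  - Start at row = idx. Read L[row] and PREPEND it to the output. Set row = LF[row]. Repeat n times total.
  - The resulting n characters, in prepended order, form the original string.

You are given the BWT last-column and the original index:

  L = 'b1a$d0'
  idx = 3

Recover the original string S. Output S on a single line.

Answer: a10db$

Derivation:
LF mapping: 4 2 3 0 5 1
Walk LF starting at row 3, prepending L[row]:
  step 1: row=3, L[3]='$', prepend. Next row=LF[3]=0
  step 2: row=0, L[0]='b', prepend. Next row=LF[0]=4
  step 3: row=4, L[4]='d', prepend. Next row=LF[4]=5
  step 4: row=5, L[5]='0', prepend. Next row=LF[5]=1
  step 5: row=1, L[1]='1', prepend. Next row=LF[1]=2
  step 6: row=2, L[2]='a', prepend. Next row=LF[2]=3
Reversed output: a10db$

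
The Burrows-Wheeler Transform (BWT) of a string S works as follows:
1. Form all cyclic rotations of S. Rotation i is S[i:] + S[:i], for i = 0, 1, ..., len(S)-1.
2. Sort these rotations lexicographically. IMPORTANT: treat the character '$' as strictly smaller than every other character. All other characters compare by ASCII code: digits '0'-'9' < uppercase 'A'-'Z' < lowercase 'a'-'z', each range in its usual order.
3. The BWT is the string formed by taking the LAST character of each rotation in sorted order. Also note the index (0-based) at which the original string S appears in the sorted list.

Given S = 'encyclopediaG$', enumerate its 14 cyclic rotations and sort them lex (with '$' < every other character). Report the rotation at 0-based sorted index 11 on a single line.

Answer: opediaG$encycl

Derivation:
All 14 rotations (rotation i = S[i:]+S[:i]):
  rot[0] = encyclopediaG$
  rot[1] = ncyclopediaG$e
  rot[2] = cyclopediaG$en
  rot[3] = yclopediaG$enc
  rot[4] = clopediaG$ency
  rot[5] = lopediaG$encyc
  rot[6] = opediaG$encycl
  rot[7] = pediaG$encyclo
  rot[8] = ediaG$encyclop
  rot[9] = diaG$encyclope
  rot[10] = iaG$encycloped
  rot[11] = aG$encyclopedi
  rot[12] = G$encyclopedia
  rot[13] = $encyclopediaG
Sorted (with $ < everything):
  sorted[0] = $encyclopediaG
  sorted[1] = G$encyclopedia
  sorted[2] = aG$encyclopedi
  sorted[3] = clopediaG$ency
  sorted[4] = cyclopediaG$en
  sorted[5] = diaG$encyclope
  sorted[6] = ediaG$encyclop
  sorted[7] = encyclopediaG$
  sorted[8] = iaG$encycloped
  sorted[9] = lopediaG$encyc
  sorted[10] = ncyclopediaG$e
  sorted[11] = opediaG$encycl
  sorted[12] = pediaG$encyclo
  sorted[13] = yclopediaG$enc
sorted[11] = opediaG$encycl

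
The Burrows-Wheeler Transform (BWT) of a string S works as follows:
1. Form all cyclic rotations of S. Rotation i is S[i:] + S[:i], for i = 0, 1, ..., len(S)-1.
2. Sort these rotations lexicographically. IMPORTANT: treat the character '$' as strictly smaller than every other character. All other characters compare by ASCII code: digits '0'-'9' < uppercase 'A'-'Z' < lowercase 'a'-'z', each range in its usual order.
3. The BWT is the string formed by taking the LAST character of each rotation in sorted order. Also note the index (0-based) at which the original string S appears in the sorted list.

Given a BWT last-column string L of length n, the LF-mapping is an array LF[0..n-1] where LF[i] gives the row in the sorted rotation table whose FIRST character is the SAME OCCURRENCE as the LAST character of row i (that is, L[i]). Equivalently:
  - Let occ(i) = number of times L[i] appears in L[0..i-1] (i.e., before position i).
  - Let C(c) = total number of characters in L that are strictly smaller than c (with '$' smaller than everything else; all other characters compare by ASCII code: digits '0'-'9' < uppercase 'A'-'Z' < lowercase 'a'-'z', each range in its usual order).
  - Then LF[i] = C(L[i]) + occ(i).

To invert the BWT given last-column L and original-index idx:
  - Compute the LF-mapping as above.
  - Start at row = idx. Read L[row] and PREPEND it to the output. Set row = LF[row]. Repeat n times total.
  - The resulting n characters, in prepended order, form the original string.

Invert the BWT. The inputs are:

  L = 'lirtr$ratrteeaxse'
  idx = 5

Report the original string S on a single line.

LF mapping: 7 6 8 13 9 0 10 1 14 11 15 3 4 2 16 12 5
Walk LF starting at row 5, prepending L[row]:
  step 1: row=5, L[5]='$', prepend. Next row=LF[5]=0
  step 2: row=0, L[0]='l', prepend. Next row=LF[0]=7
  step 3: row=7, L[7]='a', prepend. Next row=LF[7]=1
  step 4: row=1, L[1]='i', prepend. Next row=LF[1]=6
  step 5: row=6, L[6]='r', prepend. Next row=LF[6]=10
  step 6: row=10, L[10]='t', prepend. Next row=LF[10]=15
  step 7: row=15, L[15]='s', prepend. Next row=LF[15]=12
  step 8: row=12, L[12]='e', prepend. Next row=LF[12]=4
  step 9: row=4, L[4]='r', prepend. Next row=LF[4]=9
  step 10: row=9, L[9]='r', prepend. Next row=LF[9]=11
  step 11: row=11, L[11]='e', prepend. Next row=LF[11]=3
  step 12: row=3, L[3]='t', prepend. Next row=LF[3]=13
  step 13: row=13, L[13]='a', prepend. Next row=LF[13]=2
  step 14: row=2, L[2]='r', prepend. Next row=LF[2]=8
  step 15: row=8, L[8]='t', prepend. Next row=LF[8]=14
  step 16: row=14, L[14]='x', prepend. Next row=LF[14]=16
  step 17: row=16, L[16]='e', prepend. Next row=LF[16]=5
Reversed output: extraterrestrial$

Answer: extraterrestrial$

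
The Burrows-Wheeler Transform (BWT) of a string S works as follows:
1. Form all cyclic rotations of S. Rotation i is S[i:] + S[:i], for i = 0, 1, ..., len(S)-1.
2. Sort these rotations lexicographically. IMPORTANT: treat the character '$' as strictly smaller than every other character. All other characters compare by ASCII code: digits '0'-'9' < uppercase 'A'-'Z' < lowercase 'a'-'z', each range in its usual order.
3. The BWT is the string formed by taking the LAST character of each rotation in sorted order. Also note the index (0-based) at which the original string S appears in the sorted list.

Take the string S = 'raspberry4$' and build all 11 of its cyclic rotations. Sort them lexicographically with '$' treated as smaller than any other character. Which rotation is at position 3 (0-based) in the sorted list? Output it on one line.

All 11 rotations (rotation i = S[i:]+S[:i]):
  rot[0] = raspberry4$
  rot[1] = aspberry4$r
  rot[2] = spberry4$ra
  rot[3] = pberry4$ras
  rot[4] = berry4$rasp
  rot[5] = erry4$raspb
  rot[6] = rry4$raspbe
  rot[7] = ry4$raspber
  rot[8] = y4$raspberr
  rot[9] = 4$raspberry
  rot[10] = $raspberry4
Sorted (with $ < everything):
  sorted[0] = $raspberry4
  sorted[1] = 4$raspberry
  sorted[2] = aspberry4$r
  sorted[3] = berry4$rasp
  sorted[4] = erry4$raspb
  sorted[5] = pberry4$ras
  sorted[6] = raspberry4$
  sorted[7] = rry4$raspbe
  sorted[8] = ry4$raspber
  sorted[9] = spberry4$ra
  sorted[10] = y4$raspberr
sorted[3] = berry4$rasp

Answer: berry4$rasp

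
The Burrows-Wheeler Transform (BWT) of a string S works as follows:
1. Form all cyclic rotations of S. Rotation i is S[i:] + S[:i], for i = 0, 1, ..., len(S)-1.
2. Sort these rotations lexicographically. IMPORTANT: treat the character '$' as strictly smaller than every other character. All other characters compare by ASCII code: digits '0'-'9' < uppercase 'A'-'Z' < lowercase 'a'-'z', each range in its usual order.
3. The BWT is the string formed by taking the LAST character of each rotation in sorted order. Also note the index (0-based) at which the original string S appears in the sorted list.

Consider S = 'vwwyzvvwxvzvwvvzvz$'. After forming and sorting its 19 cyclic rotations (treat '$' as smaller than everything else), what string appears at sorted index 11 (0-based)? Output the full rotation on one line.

All 19 rotations (rotation i = S[i:]+S[:i]):
  rot[0] = vwwyzvvwxvzvwvvzvz$
  rot[1] = wwyzvvwxvzvwvvzvz$v
  rot[2] = wyzvvwxvzvwvvzvz$vw
  rot[3] = yzvvwxvzvwvvzvz$vww
  rot[4] = zvvwxvzvwvvzvz$vwwy
  rot[5] = vvwxvzvwvvzvz$vwwyz
  rot[6] = vwxvzvwvvzvz$vwwyzv
  rot[7] = wxvzvwvvzvz$vwwyzvv
  rot[8] = xvzvwvvzvz$vwwyzvvw
  rot[9] = vzvwvvzvz$vwwyzvvwx
  rot[10] = zvwvvzvz$vwwyzvvwxv
  rot[11] = vwvvzvz$vwwyzvvwxvz
  rot[12] = wvvzvz$vwwyzvvwxvzv
  rot[13] = vvzvz$vwwyzvvwxvzvw
  rot[14] = vzvz$vwwyzvvwxvzvwv
  rot[15] = zvz$vwwyzvvwxvzvwvv
  rot[16] = vz$vwwyzvvwxvzvwvvz
  rot[17] = z$vwwyzvvwxvzvwvvzv
  rot[18] = $vwwyzvvwxvzvwvvzvz
Sorted (with $ < everything):
  sorted[0] = $vwwyzvvwxvzvwvvzvz
  sorted[1] = vvwxvzvwvvzvz$vwwyz
  sorted[2] = vvzvz$vwwyzvvwxvzvw
  sorted[3] = vwvvzvz$vwwyzvvwxvz
  sorted[4] = vwwyzvvwxvzvwvvzvz$
  sorted[5] = vwxvzvwvvzvz$vwwyzv
  sorted[6] = vz$vwwyzvvwxvzvwvvz
  sorted[7] = vzvwvvzvz$vwwyzvvwx
  sorted[8] = vzvz$vwwyzvvwxvzvwv
  sorted[9] = wvvzvz$vwwyzvvwxvzv
  sorted[10] = wwyzvvwxvzvwvvzvz$v
  sorted[11] = wxvzvwvvzvz$vwwyzvv
  sorted[12] = wyzvvwxvzvwvvzvz$vw
  sorted[13] = xvzvwvvzvz$vwwyzvvw
  sorted[14] = yzvvwxvzvwvvzvz$vww
  sorted[15] = z$vwwyzvvwxvzvwvvzv
  sorted[16] = zvvwxvzvwvvzvz$vwwy
  sorted[17] = zvwvvzvz$vwwyzvvwxv
  sorted[18] = zvz$vwwyzvvwxvzvwvv
sorted[11] = wxvzvwvvzvz$vwwyzvv

Answer: wxvzvwvvzvz$vwwyzvv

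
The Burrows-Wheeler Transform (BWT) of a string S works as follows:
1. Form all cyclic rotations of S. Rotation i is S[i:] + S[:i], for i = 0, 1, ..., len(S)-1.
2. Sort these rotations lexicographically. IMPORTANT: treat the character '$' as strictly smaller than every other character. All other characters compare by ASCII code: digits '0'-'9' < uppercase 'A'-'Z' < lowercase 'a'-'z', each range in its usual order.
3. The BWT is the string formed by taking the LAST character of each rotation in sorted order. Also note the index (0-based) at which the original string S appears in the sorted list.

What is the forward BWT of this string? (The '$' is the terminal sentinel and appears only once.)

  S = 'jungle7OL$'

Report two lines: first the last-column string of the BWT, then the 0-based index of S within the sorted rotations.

All 10 rotations (rotation i = S[i:]+S[:i]):
  rot[0] = jungle7OL$
  rot[1] = ungle7OL$j
  rot[2] = ngle7OL$ju
  rot[3] = gle7OL$jun
  rot[4] = le7OL$jung
  rot[5] = e7OL$jungl
  rot[6] = 7OL$jungle
  rot[7] = OL$jungle7
  rot[8] = L$jungle7O
  rot[9] = $jungle7OL
Sorted (with $ < everything):
  sorted[0] = $jungle7OL  (last char: 'L')
  sorted[1] = 7OL$jungle  (last char: 'e')
  sorted[2] = L$jungle7O  (last char: 'O')
  sorted[3] = OL$jungle7  (last char: '7')
  sorted[4] = e7OL$jungl  (last char: 'l')
  sorted[5] = gle7OL$jun  (last char: 'n')
  sorted[6] = jungle7OL$  (last char: '$')
  sorted[7] = le7OL$jung  (last char: 'g')
  sorted[8] = ngle7OL$ju  (last char: 'u')
  sorted[9] = ungle7OL$j  (last char: 'j')
Last column: LeO7ln$guj
Original string S is at sorted index 6

Answer: LeO7ln$guj
6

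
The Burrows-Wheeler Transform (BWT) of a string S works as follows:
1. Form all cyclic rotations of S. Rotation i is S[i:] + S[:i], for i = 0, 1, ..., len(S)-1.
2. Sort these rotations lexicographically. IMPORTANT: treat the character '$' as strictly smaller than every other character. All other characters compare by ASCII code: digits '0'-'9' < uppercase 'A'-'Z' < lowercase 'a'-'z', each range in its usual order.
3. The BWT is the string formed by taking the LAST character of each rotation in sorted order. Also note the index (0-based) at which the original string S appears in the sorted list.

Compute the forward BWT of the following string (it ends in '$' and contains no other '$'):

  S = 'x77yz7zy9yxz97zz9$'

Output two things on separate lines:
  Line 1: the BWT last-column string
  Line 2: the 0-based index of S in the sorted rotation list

All 18 rotations (rotation i = S[i:]+S[:i]):
  rot[0] = x77yz7zy9yxz97zz9$
  rot[1] = 77yz7zy9yxz97zz9$x
  rot[2] = 7yz7zy9yxz97zz9$x7
  rot[3] = yz7zy9yxz97zz9$x77
  rot[4] = z7zy9yxz97zz9$x77y
  rot[5] = 7zy9yxz97zz9$x77yz
  rot[6] = zy9yxz97zz9$x77yz7
  rot[7] = y9yxz97zz9$x77yz7z
  rot[8] = 9yxz97zz9$x77yz7zy
  rot[9] = yxz97zz9$x77yz7zy9
  rot[10] = xz97zz9$x77yz7zy9y
  rot[11] = z97zz9$x77yz7zy9yx
  rot[12] = 97zz9$x77yz7zy9yxz
  rot[13] = 7zz9$x77yz7zy9yxz9
  rot[14] = zz9$x77yz7zy9yxz97
  rot[15] = z9$x77yz7zy9yxz97z
  rot[16] = 9$x77yz7zy9yxz97zz
  rot[17] = $x77yz7zy9yxz97zz9
Sorted (with $ < everything):
  sorted[0] = $x77yz7zy9yxz97zz9  (last char: '9')
  sorted[1] = 77yz7zy9yxz97zz9$x  (last char: 'x')
  sorted[2] = 7yz7zy9yxz97zz9$x7  (last char: '7')
  sorted[3] = 7zy9yxz97zz9$x77yz  (last char: 'z')
  sorted[4] = 7zz9$x77yz7zy9yxz9  (last char: '9')
  sorted[5] = 9$x77yz7zy9yxz97zz  (last char: 'z')
  sorted[6] = 97zz9$x77yz7zy9yxz  (last char: 'z')
  sorted[7] = 9yxz97zz9$x77yz7zy  (last char: 'y')
  sorted[8] = x77yz7zy9yxz97zz9$  (last char: '$')
  sorted[9] = xz97zz9$x77yz7zy9y  (last char: 'y')
  sorted[10] = y9yxz97zz9$x77yz7z  (last char: 'z')
  sorted[11] = yxz97zz9$x77yz7zy9  (last char: '9')
  sorted[12] = yz7zy9yxz97zz9$x77  (last char: '7')
  sorted[13] = z7zy9yxz97zz9$x77y  (last char: 'y')
  sorted[14] = z9$x77yz7zy9yxz97z  (last char: 'z')
  sorted[15] = z97zz9$x77yz7zy9yx  (last char: 'x')
  sorted[16] = zy9yxz97zz9$x77yz7  (last char: '7')
  sorted[17] = zz9$x77yz7zy9yxz97  (last char: '7')
Last column: 9x7z9zzy$yz97yzx77
Original string S is at sorted index 8

Answer: 9x7z9zzy$yz97yzx77
8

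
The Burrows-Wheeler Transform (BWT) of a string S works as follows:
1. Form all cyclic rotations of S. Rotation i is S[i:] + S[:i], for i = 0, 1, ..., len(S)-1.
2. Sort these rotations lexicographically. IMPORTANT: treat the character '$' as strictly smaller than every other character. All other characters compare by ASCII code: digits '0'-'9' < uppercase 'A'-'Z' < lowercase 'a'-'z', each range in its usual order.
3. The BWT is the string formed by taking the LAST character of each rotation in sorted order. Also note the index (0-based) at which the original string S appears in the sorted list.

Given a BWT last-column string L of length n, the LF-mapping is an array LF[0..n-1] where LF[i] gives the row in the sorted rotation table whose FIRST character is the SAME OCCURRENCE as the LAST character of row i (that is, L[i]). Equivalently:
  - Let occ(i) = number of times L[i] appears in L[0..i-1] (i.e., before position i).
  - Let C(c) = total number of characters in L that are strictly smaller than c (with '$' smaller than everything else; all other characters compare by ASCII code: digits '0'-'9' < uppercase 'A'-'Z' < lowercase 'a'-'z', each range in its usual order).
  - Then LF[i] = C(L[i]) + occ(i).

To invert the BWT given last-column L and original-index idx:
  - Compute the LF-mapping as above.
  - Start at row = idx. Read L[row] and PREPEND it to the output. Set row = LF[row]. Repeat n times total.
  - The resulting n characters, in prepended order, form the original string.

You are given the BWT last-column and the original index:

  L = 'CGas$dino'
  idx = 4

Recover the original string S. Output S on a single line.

Answer: dinosaGC$

Derivation:
LF mapping: 1 2 3 8 0 4 5 6 7
Walk LF starting at row 4, prepending L[row]:
  step 1: row=4, L[4]='$', prepend. Next row=LF[4]=0
  step 2: row=0, L[0]='C', prepend. Next row=LF[0]=1
  step 3: row=1, L[1]='G', prepend. Next row=LF[1]=2
  step 4: row=2, L[2]='a', prepend. Next row=LF[2]=3
  step 5: row=3, L[3]='s', prepend. Next row=LF[3]=8
  step 6: row=8, L[8]='o', prepend. Next row=LF[8]=7
  step 7: row=7, L[7]='n', prepend. Next row=LF[7]=6
  step 8: row=6, L[6]='i', prepend. Next row=LF[6]=5
  step 9: row=5, L[5]='d', prepend. Next row=LF[5]=4
Reversed output: dinosaGC$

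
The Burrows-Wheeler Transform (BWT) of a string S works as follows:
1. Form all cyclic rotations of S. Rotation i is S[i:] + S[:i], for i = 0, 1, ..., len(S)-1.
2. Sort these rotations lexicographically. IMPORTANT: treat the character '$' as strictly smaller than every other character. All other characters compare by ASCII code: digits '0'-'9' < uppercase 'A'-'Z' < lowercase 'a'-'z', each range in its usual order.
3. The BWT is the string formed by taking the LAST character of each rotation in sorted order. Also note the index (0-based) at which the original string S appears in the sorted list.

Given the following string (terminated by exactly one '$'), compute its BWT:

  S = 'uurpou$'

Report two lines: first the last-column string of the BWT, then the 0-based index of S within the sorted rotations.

All 7 rotations (rotation i = S[i:]+S[:i]):
  rot[0] = uurpou$
  rot[1] = urpou$u
  rot[2] = rpou$uu
  rot[3] = pou$uur
  rot[4] = ou$uurp
  rot[5] = u$uurpo
  rot[6] = $uurpou
Sorted (with $ < everything):
  sorted[0] = $uurpou  (last char: 'u')
  sorted[1] = ou$uurp  (last char: 'p')
  sorted[2] = pou$uur  (last char: 'r')
  sorted[3] = rpou$uu  (last char: 'u')
  sorted[4] = u$uurpo  (last char: 'o')
  sorted[5] = urpou$u  (last char: 'u')
  sorted[6] = uurpou$  (last char: '$')
Last column: upruou$
Original string S is at sorted index 6

Answer: upruou$
6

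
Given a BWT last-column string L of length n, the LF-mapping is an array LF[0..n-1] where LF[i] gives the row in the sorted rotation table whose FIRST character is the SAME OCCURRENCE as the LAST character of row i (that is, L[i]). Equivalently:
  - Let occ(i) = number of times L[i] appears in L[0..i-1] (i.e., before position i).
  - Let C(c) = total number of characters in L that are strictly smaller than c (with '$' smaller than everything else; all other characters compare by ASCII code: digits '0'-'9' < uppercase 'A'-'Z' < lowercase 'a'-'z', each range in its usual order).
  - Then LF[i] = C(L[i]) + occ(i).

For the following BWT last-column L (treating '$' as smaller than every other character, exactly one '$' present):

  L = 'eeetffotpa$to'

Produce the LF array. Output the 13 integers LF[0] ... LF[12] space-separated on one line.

Answer: 2 3 4 10 5 6 7 11 9 1 0 12 8

Derivation:
Char counts: '$':1, 'a':1, 'e':3, 'f':2, 'o':2, 'p':1, 't':3
C (first-col start): C('$')=0, C('a')=1, C('e')=2, C('f')=5, C('o')=7, C('p')=9, C('t')=10
L[0]='e': occ=0, LF[0]=C('e')+0=2+0=2
L[1]='e': occ=1, LF[1]=C('e')+1=2+1=3
L[2]='e': occ=2, LF[2]=C('e')+2=2+2=4
L[3]='t': occ=0, LF[3]=C('t')+0=10+0=10
L[4]='f': occ=0, LF[4]=C('f')+0=5+0=5
L[5]='f': occ=1, LF[5]=C('f')+1=5+1=6
L[6]='o': occ=0, LF[6]=C('o')+0=7+0=7
L[7]='t': occ=1, LF[7]=C('t')+1=10+1=11
L[8]='p': occ=0, LF[8]=C('p')+0=9+0=9
L[9]='a': occ=0, LF[9]=C('a')+0=1+0=1
L[10]='$': occ=0, LF[10]=C('$')+0=0+0=0
L[11]='t': occ=2, LF[11]=C('t')+2=10+2=12
L[12]='o': occ=1, LF[12]=C('o')+1=7+1=8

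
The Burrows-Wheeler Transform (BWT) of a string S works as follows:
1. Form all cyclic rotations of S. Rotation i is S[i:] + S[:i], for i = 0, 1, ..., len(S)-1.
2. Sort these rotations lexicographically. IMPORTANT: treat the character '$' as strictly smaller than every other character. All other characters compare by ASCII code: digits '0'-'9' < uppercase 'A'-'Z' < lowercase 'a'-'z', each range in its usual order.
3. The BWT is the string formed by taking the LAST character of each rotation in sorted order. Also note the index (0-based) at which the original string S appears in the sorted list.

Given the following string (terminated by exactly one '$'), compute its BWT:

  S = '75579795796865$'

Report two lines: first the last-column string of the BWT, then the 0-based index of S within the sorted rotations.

Answer: 5679589$9556777
7

Derivation:
All 15 rotations (rotation i = S[i:]+S[:i]):
  rot[0] = 75579795796865$
  rot[1] = 5579795796865$7
  rot[2] = 579795796865$75
  rot[3] = 79795796865$755
  rot[4] = 9795796865$7557
  rot[5] = 795796865$75579
  rot[6] = 95796865$755797
  rot[7] = 5796865$7557979
  rot[8] = 796865$75579795
  rot[9] = 96865$755797957
  rot[10] = 6865$7557979579
  rot[11] = 865$75579795796
  rot[12] = 65$755797957968
  rot[13] = 5$7557979579686
  rot[14] = $75579795796865
Sorted (with $ < everything):
  sorted[0] = $75579795796865  (last char: '5')
  sorted[1] = 5$7557979579686  (last char: '6')
  sorted[2] = 5579795796865$7  (last char: '7')
  sorted[3] = 5796865$7557979  (last char: '9')
  sorted[4] = 579795796865$75  (last char: '5')
  sorted[5] = 65$755797957968  (last char: '8')
  sorted[6] = 6865$7557979579  (last char: '9')
  sorted[7] = 75579795796865$  (last char: '$')
  sorted[8] = 795796865$75579  (last char: '9')
  sorted[9] = 796865$75579795  (last char: '5')
  sorted[10] = 79795796865$755  (last char: '5')
  sorted[11] = 865$75579795796  (last char: '6')
  sorted[12] = 95796865$755797  (last char: '7')
  sorted[13] = 96865$755797957  (last char: '7')
  sorted[14] = 9795796865$7557  (last char: '7')
Last column: 5679589$9556777
Original string S is at sorted index 7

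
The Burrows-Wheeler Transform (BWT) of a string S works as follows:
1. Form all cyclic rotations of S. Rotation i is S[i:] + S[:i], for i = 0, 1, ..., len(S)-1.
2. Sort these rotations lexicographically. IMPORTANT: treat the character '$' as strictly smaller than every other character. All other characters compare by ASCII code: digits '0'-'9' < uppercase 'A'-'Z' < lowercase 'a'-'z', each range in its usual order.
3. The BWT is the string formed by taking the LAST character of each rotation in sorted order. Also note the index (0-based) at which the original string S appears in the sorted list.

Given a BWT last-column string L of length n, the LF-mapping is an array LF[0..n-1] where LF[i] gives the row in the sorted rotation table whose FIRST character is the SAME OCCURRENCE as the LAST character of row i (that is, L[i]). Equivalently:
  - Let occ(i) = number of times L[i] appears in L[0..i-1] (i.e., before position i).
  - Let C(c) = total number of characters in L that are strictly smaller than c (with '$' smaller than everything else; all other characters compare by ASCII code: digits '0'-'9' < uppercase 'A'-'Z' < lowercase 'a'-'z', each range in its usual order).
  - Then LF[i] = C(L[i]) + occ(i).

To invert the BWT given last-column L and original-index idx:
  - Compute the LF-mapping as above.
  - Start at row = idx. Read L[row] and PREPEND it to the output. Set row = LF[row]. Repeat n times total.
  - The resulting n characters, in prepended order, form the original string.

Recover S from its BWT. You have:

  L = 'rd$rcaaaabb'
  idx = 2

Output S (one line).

LF mapping: 9 8 0 10 7 1 2 3 4 5 6
Walk LF starting at row 2, prepending L[row]:
  step 1: row=2, L[2]='$', prepend. Next row=LF[2]=0
  step 2: row=0, L[0]='r', prepend. Next row=LF[0]=9
  step 3: row=9, L[9]='b', prepend. Next row=LF[9]=5
  step 4: row=5, L[5]='a', prepend. Next row=LF[5]=1
  step 5: row=1, L[1]='d', prepend. Next row=LF[1]=8
  step 6: row=8, L[8]='a', prepend. Next row=LF[8]=4
  step 7: row=4, L[4]='c', prepend. Next row=LF[4]=7
  step 8: row=7, L[7]='a', prepend. Next row=LF[7]=3
  step 9: row=3, L[3]='r', prepend. Next row=LF[3]=10
  step 10: row=10, L[10]='b', prepend. Next row=LF[10]=6
  step 11: row=6, L[6]='a', prepend. Next row=LF[6]=2
Reversed output: abracadabr$

Answer: abracadabr$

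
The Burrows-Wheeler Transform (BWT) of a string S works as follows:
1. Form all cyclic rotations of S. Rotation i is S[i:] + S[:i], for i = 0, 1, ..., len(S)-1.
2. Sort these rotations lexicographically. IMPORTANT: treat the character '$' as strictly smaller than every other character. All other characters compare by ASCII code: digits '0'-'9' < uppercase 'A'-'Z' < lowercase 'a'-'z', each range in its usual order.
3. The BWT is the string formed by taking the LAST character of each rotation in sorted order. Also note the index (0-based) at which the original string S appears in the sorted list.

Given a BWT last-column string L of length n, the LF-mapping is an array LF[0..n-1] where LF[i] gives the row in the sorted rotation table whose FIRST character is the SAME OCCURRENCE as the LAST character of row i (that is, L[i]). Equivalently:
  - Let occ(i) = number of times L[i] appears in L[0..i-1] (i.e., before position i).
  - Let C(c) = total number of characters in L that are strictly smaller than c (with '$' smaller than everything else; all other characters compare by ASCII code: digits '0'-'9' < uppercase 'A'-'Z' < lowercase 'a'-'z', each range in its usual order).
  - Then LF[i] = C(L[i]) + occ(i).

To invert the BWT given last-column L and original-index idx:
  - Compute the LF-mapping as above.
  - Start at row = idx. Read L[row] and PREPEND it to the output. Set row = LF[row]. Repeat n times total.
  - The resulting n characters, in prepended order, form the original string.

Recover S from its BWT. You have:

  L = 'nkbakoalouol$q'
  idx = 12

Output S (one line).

Answer: quokkaballoon$

Derivation:
LF mapping: 8 4 3 1 5 9 2 6 10 13 11 7 0 12
Walk LF starting at row 12, prepending L[row]:
  step 1: row=12, L[12]='$', prepend. Next row=LF[12]=0
  step 2: row=0, L[0]='n', prepend. Next row=LF[0]=8
  step 3: row=8, L[8]='o', prepend. Next row=LF[8]=10
  step 4: row=10, L[10]='o', prepend. Next row=LF[10]=11
  step 5: row=11, L[11]='l', prepend. Next row=LF[11]=7
  step 6: row=7, L[7]='l', prepend. Next row=LF[7]=6
  step 7: row=6, L[6]='a', prepend. Next row=LF[6]=2
  step 8: row=2, L[2]='b', prepend. Next row=LF[2]=3
  step 9: row=3, L[3]='a', prepend. Next row=LF[3]=1
  step 10: row=1, L[1]='k', prepend. Next row=LF[1]=4
  step 11: row=4, L[4]='k', prepend. Next row=LF[4]=5
  step 12: row=5, L[5]='o', prepend. Next row=LF[5]=9
  step 13: row=9, L[9]='u', prepend. Next row=LF[9]=13
  step 14: row=13, L[13]='q', prepend. Next row=LF[13]=12
Reversed output: quokkaballoon$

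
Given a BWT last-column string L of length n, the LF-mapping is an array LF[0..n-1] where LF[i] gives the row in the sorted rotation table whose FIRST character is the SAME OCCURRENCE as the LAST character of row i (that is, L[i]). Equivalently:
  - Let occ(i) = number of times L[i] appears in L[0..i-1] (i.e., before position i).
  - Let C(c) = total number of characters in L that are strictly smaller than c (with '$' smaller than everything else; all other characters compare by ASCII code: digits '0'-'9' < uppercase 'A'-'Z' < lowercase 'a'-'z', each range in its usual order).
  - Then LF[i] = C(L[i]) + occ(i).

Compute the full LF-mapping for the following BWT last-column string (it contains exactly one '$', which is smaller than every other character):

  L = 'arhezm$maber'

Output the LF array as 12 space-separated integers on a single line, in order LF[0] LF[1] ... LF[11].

Answer: 1 9 6 4 11 7 0 8 2 3 5 10

Derivation:
Char counts: '$':1, 'a':2, 'b':1, 'e':2, 'h':1, 'm':2, 'r':2, 'z':1
C (first-col start): C('$')=0, C('a')=1, C('b')=3, C('e')=4, C('h')=6, C('m')=7, C('r')=9, C('z')=11
L[0]='a': occ=0, LF[0]=C('a')+0=1+0=1
L[1]='r': occ=0, LF[1]=C('r')+0=9+0=9
L[2]='h': occ=0, LF[2]=C('h')+0=6+0=6
L[3]='e': occ=0, LF[3]=C('e')+0=4+0=4
L[4]='z': occ=0, LF[4]=C('z')+0=11+0=11
L[5]='m': occ=0, LF[5]=C('m')+0=7+0=7
L[6]='$': occ=0, LF[6]=C('$')+0=0+0=0
L[7]='m': occ=1, LF[7]=C('m')+1=7+1=8
L[8]='a': occ=1, LF[8]=C('a')+1=1+1=2
L[9]='b': occ=0, LF[9]=C('b')+0=3+0=3
L[10]='e': occ=1, LF[10]=C('e')+1=4+1=5
L[11]='r': occ=1, LF[11]=C('r')+1=9+1=10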